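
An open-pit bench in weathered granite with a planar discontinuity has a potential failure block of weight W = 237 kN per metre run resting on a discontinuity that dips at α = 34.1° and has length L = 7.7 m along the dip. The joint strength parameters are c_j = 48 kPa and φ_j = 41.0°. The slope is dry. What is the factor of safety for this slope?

Resolving the block weight along and normal to the plane and applying the Mohr–Coulomb strength on the joint:
N' = W cosα = 237·cos34.1° = 196.3 kN/m
Driving force T = W sinα = 237·sin34.1° = 132.9 kN/m
Resisting force R = c_j·L + N'·tanφ_j = 48·7.7 + 196.3·tan41.0° = 369.6 + 170.6 = 540.2 kN/m
FS = R / T = 540.2 / 132.9 = 4.066

FS = 4.07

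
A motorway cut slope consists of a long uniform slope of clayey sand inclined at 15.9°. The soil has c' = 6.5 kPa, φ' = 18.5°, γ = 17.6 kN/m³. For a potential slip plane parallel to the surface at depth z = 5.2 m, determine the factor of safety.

For an infinite slope with a slip plane parallel to the surface (no pore pressure): FS = [c' + γz cos²β tanφ'] / [γz sinβ cosβ].
γz = 17.6·5.2 = 91.52 kN/m²
Numerator = 6.5 + 91.52·cos²15.9°·tan18.5° = 6.5 + 91.52·0.9249·0.3346 = 34.824 kPa
Denominator = 91.52·sin15.9°·cos15.9° = 91.52·0.2740·0.9617 = 24.113 kPa
FS = 34.824 / 24.113 = 1.444

FS = 1.44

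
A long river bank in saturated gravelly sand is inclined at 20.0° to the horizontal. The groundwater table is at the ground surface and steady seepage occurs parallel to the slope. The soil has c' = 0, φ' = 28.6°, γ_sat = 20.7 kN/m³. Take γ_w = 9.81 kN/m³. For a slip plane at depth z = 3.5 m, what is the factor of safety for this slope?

FS = 0.79

With seepage parallel to the slope and the water table at the surface, the effective normal stress on the slip plane uses the buoyant unit weight γ' = γ_sat − γ_w while the driving shear stress uses γ_sat:
FS = [c' + γ' z cos²β tanφ'] / [γ_sat z sinβ cosβ]
(For c' = 0 this reduces to FS = (γ'/γ_sat)·tanφ'/tanβ.)
γ' = 20.7 − 9.81 = 10.89 kN/m³
Numerator = 0.0 + 10.89·3.5·cos²20.0°·tan28.6° = 0.0 + 10.89·3.5·0.8830·0.5452 = 18.350 kPa
Denominator = 20.7·3.5·sin20.0°·cos20.0° = 20.7·3.5·0.3420·0.9397 = 23.285 kPa
FS = 18.350 / 23.285 = 0.788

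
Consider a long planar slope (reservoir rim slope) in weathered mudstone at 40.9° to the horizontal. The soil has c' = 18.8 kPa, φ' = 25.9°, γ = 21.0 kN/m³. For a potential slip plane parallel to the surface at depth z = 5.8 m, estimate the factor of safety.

FS = 0.87

For an infinite slope with a slip plane parallel to the surface (no pore pressure): FS = [c' + γz cos²β tanφ'] / [γz sinβ cosβ].
γz = 21.0·5.8 = 121.80 kN/m²
Numerator = 18.8 + 121.80·cos²40.9°·tan25.9° = 18.8 + 121.80·0.5713·0.4856 = 52.589 kPa
Denominator = 121.80·sin40.9°·cos40.9° = 121.80·0.6547·0.7559 = 60.277 kPa
FS = 52.589 / 60.277 = 0.872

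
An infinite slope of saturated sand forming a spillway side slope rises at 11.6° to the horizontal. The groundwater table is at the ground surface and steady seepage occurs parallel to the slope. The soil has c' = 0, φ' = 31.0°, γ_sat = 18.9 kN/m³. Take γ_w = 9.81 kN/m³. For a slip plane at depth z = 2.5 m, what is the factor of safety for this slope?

FS = 1.41

With seepage parallel to the slope and the water table at the surface, the effective normal stress on the slip plane uses the buoyant unit weight γ' = γ_sat − γ_w while the driving shear stress uses γ_sat:
FS = [c' + γ' z cos²β tanφ'] / [γ_sat z sinβ cosβ]
(For c' = 0 this reduces to FS = (γ'/γ_sat)·tanφ'/tanβ.)
γ' = 18.9 − 9.81 = 9.09 kN/m³
Numerator = 0.0 + 9.09·2.5·cos²11.6°·tan31.0° = 0.0 + 9.09·2.5·0.9596·0.6009 = 13.102 kPa
Denominator = 18.9·2.5·sin11.6°·cos11.6° = 18.9·2.5·0.2011·0.9796 = 9.307 kPa
FS = 13.102 / 9.307 = 1.408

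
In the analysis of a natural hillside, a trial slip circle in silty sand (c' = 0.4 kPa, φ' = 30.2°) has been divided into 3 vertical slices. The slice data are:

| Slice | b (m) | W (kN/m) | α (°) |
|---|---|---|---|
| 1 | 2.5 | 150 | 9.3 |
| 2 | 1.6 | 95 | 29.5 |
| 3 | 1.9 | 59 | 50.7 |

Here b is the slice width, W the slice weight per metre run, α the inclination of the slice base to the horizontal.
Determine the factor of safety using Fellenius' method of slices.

FS = 1.36

Ordinary method of slices: FS = Σ[c'·Δl_i + (W_i cosα_i)·tanφ'] / Σ W_i sinα_i, with Δl_i = b_i / cosα_i.
Slice 1: Δl = 2.5/cos9.3° = 2.533 m; N'_1 = 150·cos9.3° = 148.0; c'Δl = 1.01; W sinα = 24.2
Slice 2: Δl = 1.6/cos29.5° = 1.838 m; N'_2 = 95·cos29.5° = 82.7; c'Δl = 0.74; W sinα = 46.8
Slice 3: Δl = 1.9/cos50.7° = 3.000 m; N'_3 = 59·cos50.7° = 37.4; c'Δl = 1.20; W sinα = 45.7
Σc'Δl = 2.9 kN/m; ΣN' = 268.1 kN/m; ΣW sinα = 116.7 kN/m
Resisting = 2.9 + 268.1·tan30.2° = 2.9 + 156.0 = 159.0 kN/m
FS = 159.0 / 116.7 = 1.363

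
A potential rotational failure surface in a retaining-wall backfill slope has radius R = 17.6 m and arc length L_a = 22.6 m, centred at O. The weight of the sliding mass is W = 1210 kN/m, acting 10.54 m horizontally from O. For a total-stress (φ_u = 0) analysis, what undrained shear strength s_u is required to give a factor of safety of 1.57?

FS = s_u·L_a·R / (W·d), so s_u = FS·W·d / (L_a·R).
s_u = 1.57·1210·10.54 / (22.60·17.6) = 20022.8 / 397.76 = 50.34 kPa

s_u = 50.3 kPa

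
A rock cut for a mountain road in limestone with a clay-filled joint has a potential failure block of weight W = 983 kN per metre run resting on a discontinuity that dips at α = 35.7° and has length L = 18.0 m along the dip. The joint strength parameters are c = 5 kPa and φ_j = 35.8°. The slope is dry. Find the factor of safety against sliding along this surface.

FS = 1.16

Resolving the block weight along and normal to the plane and applying the Mohr–Coulomb strength on the joint:
N' = W cosα = 983·cos35.7° = 798.3 kN/m
Driving force T = W sinα = 983·sin35.7° = 573.6 kN/m
Resisting force R = c·L + N'·tanφ_j = 5·18.0 + 798.3·tan35.8° = 90.0 + 575.7 = 665.7 kN/m
FS = R / T = 665.7 / 573.6 = 1.161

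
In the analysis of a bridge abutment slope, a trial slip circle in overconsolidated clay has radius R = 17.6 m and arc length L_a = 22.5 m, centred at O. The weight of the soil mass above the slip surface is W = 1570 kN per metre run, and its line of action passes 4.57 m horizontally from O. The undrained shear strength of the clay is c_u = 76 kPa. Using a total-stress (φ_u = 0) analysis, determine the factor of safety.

FS = 4.19

Taking moments about the centre O, the resisting moment is provided by the undrained shear strength acting along the arc:
M_R = c_u·L_a·R = 76·22.50·17.6 = 30096.0 kN·m/m
M_D = W·d = 1570·4.57 = 7174.9 kN·m/m
FS = M_R / M_D = 30096.0 / 7174.9 = 4.195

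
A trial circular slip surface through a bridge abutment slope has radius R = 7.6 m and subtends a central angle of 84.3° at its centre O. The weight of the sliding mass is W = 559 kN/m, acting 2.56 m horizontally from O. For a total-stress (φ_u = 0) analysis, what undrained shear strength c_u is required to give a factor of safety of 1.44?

c_u = 24.2 kPa

FS = c_u·L_a·R / (W·d), so c_u = FS·W·d / (L_a·R).
Arc length L_a = R·θ = 7.6·(84.3°·π/180) = 7.6·1.4713 = 11.18 m
c_u = 1.44·559·2.56 / (11.18·7.6) = 2060.7 / 84.98 = 24.25 kPa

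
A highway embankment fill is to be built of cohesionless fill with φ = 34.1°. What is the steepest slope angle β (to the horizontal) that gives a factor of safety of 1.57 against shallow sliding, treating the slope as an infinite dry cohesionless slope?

β = 23.3°

For an infinite dry cohesionless slope FS = tanφ/tanβ, so tanβ = tanφ / FS.
tanβ = tan34.1° / 1.57 = 0.6771 / 1.57 = 0.4312
β = arctan(0.4312) = 23.33°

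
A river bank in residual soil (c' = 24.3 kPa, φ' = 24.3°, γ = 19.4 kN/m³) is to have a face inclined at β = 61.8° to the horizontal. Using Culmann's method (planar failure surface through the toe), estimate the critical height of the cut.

H_c = 19.47 m

Culmann's analysis gives the critical failure plane at α_cr = (β + φ')/2 = (61.8 + 24.3)/2 = 43.0°, and the critical height
H_c = (4c'/γ) · sinβ cosφ' / [1 − cos(β − φ')]
    = (4·24.3/19.4) · sin61.8°·cos24.3° / [1 − cos(37.5°)]
    = 5.010 · 0.8813·0.9114 / [1 − 0.7934]
    = 5.010 · 0.8032 / 0.2066
    = 19.47 m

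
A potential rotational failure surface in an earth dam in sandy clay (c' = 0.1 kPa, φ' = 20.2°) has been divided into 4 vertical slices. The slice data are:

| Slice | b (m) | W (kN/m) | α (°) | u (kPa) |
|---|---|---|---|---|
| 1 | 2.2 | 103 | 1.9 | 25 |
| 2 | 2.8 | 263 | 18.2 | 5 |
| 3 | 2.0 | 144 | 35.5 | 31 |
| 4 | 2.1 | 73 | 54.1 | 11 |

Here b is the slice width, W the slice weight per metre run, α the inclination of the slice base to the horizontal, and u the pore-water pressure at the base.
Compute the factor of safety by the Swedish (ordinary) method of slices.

Ordinary method of slices: FS = Σ[c'·Δl_i + (W_i cosα_i − u_i·Δl_i)·tanφ'] / Σ W_i sinα_i, with Δl_i = b_i / cosα_i.
Slice 1: Δl = 2.2/cos1.9° = 2.201 m; N'_1 = 103·cos1.9° − 25·2.201 = 47.9; c'Δl = 0.22; W sinα = 3.4
Slice 2: Δl = 2.8/cos18.2° = 2.947 m; N'_2 = 263·cos18.2° − 5·2.947 = 235.1; c'Δl = 0.29; W sinα = 82.1
Slice 3: Δl = 2.0/cos35.5° = 2.457 m; N'_3 = 144·cos35.5° − 31·2.457 = 41.1; c'Δl = 0.25; W sinα = 83.6
Slice 4: Δl = 2.1/cos54.1° = 3.581 m; N'_4 = 73·cos54.1° − 11·3.581 = 3.4; c'Δl = 0.36; W sinα = 59.1
Σc'Δl = 1.1 kN/m; ΣN' = 327.5 kN/m; ΣW sinα = 228.3 kN/m
Resisting = 1.1 + 327.5·tan20.2° = 1.1 + 120.5 = 121.6 kN/m
FS = 121.6 / 228.3 = 0.533

FS = 0.53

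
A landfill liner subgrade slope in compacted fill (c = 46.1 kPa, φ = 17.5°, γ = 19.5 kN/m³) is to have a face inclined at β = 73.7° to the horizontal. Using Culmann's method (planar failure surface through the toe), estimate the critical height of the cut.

H_c = 19.51 m

Culmann's analysis gives the critical failure plane at α_cr = (β + φ)/2 = (73.7 + 17.5)/2 = 45.6°, and the critical height
H_c = (4c/γ) · sinβ cosφ / [1 − cos(β − φ)]
    = (4·46.1/19.5) · sin73.7°·cos17.5° / [1 − cos(56.2°)]
    = 9.456 · 0.9598·0.9537 / [1 − 0.5563]
    = 9.456 · 0.9154 / 0.4437
    = 19.51 m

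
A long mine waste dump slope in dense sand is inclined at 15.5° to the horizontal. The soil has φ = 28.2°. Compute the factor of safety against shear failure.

FS = 1.93

For a dry cohesionless infinite slope the factor of safety is FS = tanφ / tanβ.
FS = tan28.2° / tan15.5° = 0.5362 / 0.2773 = 1.933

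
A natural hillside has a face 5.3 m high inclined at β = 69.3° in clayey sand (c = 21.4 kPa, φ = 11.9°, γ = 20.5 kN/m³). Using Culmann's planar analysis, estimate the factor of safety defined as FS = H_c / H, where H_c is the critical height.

H_c = (4c/γ) · sinβ cosφ / [1 − cos(β − φ)]
    = (4·21.4/20.5) · sin69.3°·cos11.9° / [1 − cos57.4°]
    = 4.176 · 0.9153 / 0.4612 = 8.29 m
FS = H_c / H = 8.29 / 5.3 = 1.564

FS = 1.56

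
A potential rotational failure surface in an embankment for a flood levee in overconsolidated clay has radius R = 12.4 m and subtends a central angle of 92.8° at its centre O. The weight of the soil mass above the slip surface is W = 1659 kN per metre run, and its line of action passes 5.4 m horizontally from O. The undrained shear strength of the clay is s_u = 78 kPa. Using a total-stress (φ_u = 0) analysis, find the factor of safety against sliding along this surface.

Taking moments about the centre O, the resisting moment is provided by the undrained shear strength acting along the arc:
Arc length L_a = R·θ = 12.4·(92.8°·π/180) = 12.4·1.6197 = 20.08 m
M_R = s_u·L_a·R = 78·20.08·12.4 = 19425.1 kN·m/m
M_D = W·d = 1659·5.4 = 8958.6 kN·m/m
FS = M_R / M_D = 19425.1 / 8958.6 = 2.168

FS = 2.17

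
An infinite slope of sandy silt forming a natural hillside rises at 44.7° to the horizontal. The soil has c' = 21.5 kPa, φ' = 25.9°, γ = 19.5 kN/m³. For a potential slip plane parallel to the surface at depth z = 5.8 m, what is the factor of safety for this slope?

For an infinite slope with a slip plane parallel to the surface (no pore pressure): FS = [c' + γz cos²β tanφ'] / [γz sinβ cosβ].
γz = 19.5·5.8 = 113.10 kN/m²
Numerator = 21.5 + 113.10·cos²44.7°·tan25.9° = 21.5 + 113.10·0.5052·0.4856 = 49.247 kPa
Denominator = 113.10·sin44.7°·cos44.7° = 113.10·0.7034·0.7108 = 56.547 kPa
FS = 49.247 / 56.547 = 0.871

FS = 0.87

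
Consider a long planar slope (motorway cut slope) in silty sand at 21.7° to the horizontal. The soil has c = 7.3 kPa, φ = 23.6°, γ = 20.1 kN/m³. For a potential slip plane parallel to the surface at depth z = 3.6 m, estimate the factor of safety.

FS = 1.39

For an infinite slope with a slip plane parallel to the surface (no pore pressure): FS = [c + γz cos²β tanφ] / [γz sinβ cosβ].
γz = 20.1·3.6 = 72.36 kN/m²
Numerator = 7.3 + 72.36·cos²21.7°·tan23.6° = 7.3 + 72.36·0.8633·0.4369 = 34.591 kPa
Denominator = 72.36·sin21.7°·cos21.7° = 72.36·0.3697·0.9291 = 24.859 kPa
FS = 34.591 / 24.859 = 1.392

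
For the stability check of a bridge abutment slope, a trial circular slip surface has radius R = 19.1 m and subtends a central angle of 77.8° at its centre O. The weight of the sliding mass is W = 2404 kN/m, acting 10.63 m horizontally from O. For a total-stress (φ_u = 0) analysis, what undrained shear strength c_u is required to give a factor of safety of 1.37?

FS = c_u·L_a·R / (W·d), so c_u = FS·W·d / (L_a·R).
Arc length L_a = R·θ = 19.1·(77.8°·π/180) = 19.1·1.3579 = 25.94 m
c_u = 1.37·2404·10.63 / (25.94·19.1) = 35009.7 / 495.36 = 70.67 kPa

c_u = 70.7 kPa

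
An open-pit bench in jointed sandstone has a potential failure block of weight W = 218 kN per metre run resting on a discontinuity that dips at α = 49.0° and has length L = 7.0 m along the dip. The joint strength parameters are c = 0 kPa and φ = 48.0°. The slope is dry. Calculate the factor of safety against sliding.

FS = 0.97

Resolving the block weight along and normal to the plane and applying the Mohr–Coulomb strength on the joint:
N' = W cosα = 218·cos49.0° = 143.0 kN/m
Driving force T = W sinα = 218·sin49.0° = 164.5 kN/m
Resisting force R = c·L + N'·tanφ = 0·7.0 + 143.0·tan48.0° = 0.0 + 158.8 = 158.8 kN/m
FS = R / T = 158.8 / 164.5 = 0.965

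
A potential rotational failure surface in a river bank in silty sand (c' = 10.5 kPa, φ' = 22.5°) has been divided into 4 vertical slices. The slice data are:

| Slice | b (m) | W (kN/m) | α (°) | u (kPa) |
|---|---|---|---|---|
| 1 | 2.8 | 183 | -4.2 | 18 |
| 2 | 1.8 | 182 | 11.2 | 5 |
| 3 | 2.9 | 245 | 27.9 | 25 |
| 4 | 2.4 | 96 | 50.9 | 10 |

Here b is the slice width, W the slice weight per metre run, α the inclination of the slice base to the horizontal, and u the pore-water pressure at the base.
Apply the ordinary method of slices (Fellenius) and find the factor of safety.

FS = 1.48

Ordinary method of slices: FS = Σ[c'·Δl_i + (W_i cosα_i − u_i·Δl_i)·tanφ'] / Σ W_i sinα_i, with Δl_i = b_i / cosα_i.
Slice 1: Δl = 2.8/cos(-4.2°) = 2.808 m; N'_1 = 183·cos(-4.2°) − 18·2.808 = 132.0; c'Δl = 29.48; W sinα = -13.4
Slice 2: Δl = 1.8/cos11.2° = 1.835 m; N'_2 = 182·cos11.2° − 5·1.835 = 169.4; c'Δl = 19.27; W sinα = 35.4
Slice 3: Δl = 2.9/cos27.9° = 3.281 m; N'_3 = 245·cos27.9° − 25·3.281 = 134.5; c'Δl = 34.45; W sinα = 114.6
Slice 4: Δl = 2.4/cos50.9° = 3.805 m; N'_4 = 96·cos50.9° − 10·3.805 = 22.5; c'Δl = 39.96; W sinα = 74.5
Σc'Δl = 123.2 kN/m; ΣN' = 458.3 kN/m; ΣW sinα = 211.1 kN/m
Resisting = 123.2 + 458.3·tan22.5° = 123.2 + 189.8 = 313.0 kN/m
FS = 313.0 / 211.1 = 1.483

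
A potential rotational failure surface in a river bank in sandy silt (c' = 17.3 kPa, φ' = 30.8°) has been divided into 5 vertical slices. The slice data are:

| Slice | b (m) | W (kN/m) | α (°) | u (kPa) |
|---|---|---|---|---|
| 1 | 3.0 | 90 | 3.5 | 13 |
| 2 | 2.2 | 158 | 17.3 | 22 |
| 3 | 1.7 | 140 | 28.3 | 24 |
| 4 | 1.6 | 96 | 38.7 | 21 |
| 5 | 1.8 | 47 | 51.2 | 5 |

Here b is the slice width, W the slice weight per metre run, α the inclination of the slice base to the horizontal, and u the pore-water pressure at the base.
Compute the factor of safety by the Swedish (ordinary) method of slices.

Ordinary method of slices: FS = Σ[c'·Δl_i + (W_i cosα_i − u_i·Δl_i)·tanφ'] / Σ W_i sinα_i, with Δl_i = b_i / cosα_i.
Slice 1: Δl = 3.0/cos3.5° = 3.006 m; N'_1 = 90·cos3.5° − 13·3.006 = 50.8; c'Δl = 52.00; W sinα = 5.5
Slice 2: Δl = 2.2/cos17.3° = 2.304 m; N'_2 = 158·cos17.3° − 22·2.304 = 100.2; c'Δl = 39.86; W sinα = 47.0
Slice 3: Δl = 1.7/cos28.3° = 1.931 m; N'_3 = 140·cos28.3° − 24·1.931 = 76.9; c'Δl = 33.40; W sinα = 66.4
Slice 4: Δl = 1.6/cos38.7° = 2.050 m; N'_4 = 96·cos38.7° − 21·2.050 = 31.9; c'Δl = 35.47; W sinα = 60.0
Slice 5: Δl = 1.8/cos51.2° = 2.873 m; N'_5 = 47·cos51.2° − 5·2.873 = 15.1; c'Δl = 49.70; W sinα = 36.6
Σc'Δl = 210.4 kN/m; ΣN' = 274.8 kN/m; ΣW sinα = 215.5 kN/m
Resisting = 210.4 + 274.8·tan30.8° = 210.4 + 163.8 = 374.2 kN/m
FS = 374.2 / 215.5 = 1.737

FS = 1.74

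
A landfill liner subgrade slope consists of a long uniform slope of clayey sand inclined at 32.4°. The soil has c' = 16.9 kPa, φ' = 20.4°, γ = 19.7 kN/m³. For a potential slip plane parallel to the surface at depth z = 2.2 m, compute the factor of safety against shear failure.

FS = 1.45

For an infinite slope with a slip plane parallel to the surface (no pore pressure): FS = [c' + γz cos²β tanφ'] / [γz sinβ cosβ].
γz = 19.7·2.2 = 43.34 kN/m²
Numerator = 16.9 + 43.34·cos²32.4°·tan20.4° = 16.9 + 43.34·0.7129·0.3719 = 28.390 kPa
Denominator = 43.34·sin32.4°·cos32.4° = 43.34·0.5358·0.8443 = 19.608 kPa
FS = 28.390 / 19.608 = 1.448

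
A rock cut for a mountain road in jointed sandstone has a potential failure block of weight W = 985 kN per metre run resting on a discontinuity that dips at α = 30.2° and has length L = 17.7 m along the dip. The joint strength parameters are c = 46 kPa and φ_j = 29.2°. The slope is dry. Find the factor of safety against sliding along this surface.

Resolving the block weight along and normal to the plane and applying the Mohr–Coulomb strength on the joint:
N' = W cosα = 985·cos30.2° = 851.3 kN/m
Driving force T = W sinα = 985·sin30.2° = 495.5 kN/m
Resisting force R = c·L + N'·tanφ_j = 46·17.7 + 851.3·tan29.2° = 814.2 + 475.8 = 1290.0 kN/m
FS = R / T = 1290.0 / 495.5 = 2.604

FS = 2.60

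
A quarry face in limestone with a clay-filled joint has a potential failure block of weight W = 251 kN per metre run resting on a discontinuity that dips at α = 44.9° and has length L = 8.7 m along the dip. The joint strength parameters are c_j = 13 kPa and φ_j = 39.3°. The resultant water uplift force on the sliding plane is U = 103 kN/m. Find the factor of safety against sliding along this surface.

FS = 0.98

Resolving the block weight along and normal to the plane and applying the Mohr–Coulomb strength on the joint:
N' = W cosα − U = 251·cos44.9° − 103 = 74.8 kN/m
Driving force T = W sinα = 251·sin44.9° = 177.2 kN/m
Resisting force R = c_j·L + N'·tanφ_j = 13·8.7 + 74.8·tan39.3° = 113.1 + 61.2 = 174.3 kN/m
FS = R / T = 174.3 / 177.2 = 0.984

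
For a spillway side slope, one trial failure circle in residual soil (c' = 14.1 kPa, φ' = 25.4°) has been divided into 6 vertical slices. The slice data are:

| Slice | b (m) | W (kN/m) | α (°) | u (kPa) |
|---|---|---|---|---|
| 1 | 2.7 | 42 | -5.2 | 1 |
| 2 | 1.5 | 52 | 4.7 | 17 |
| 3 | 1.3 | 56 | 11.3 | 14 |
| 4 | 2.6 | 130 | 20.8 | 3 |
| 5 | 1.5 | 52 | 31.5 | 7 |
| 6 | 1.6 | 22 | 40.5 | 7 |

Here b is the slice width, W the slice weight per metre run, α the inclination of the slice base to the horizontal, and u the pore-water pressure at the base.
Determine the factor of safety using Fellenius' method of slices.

Ordinary method of slices: FS = Σ[c'·Δl_i + (W_i cosα_i − u_i·Δl_i)·tanφ'] / Σ W_i sinα_i, with Δl_i = b_i / cosα_i.
Slice 1: Δl = 2.7/cos(-5.2°) = 2.711 m; N'_1 = 42·cos(-5.2°) − 1·2.711 = 39.1; c'Δl = 38.23; W sinα = -3.8
Slice 2: Δl = 1.5/cos4.7° = 1.505 m; N'_2 = 52·cos4.7° − 17·1.505 = 26.2; c'Δl = 21.22; W sinα = 4.3
Slice 3: Δl = 1.3/cos11.3° = 1.326 m; N'_3 = 56·cos11.3° − 14·1.326 = 36.4; c'Δl = 18.69; W sinα = 11.0
Slice 4: Δl = 2.6/cos20.8° = 2.781 m; N'_4 = 130·cos20.8° − 3·2.781 = 113.2; c'Δl = 39.22; W sinα = 46.2
Slice 5: Δl = 1.5/cos31.5° = 1.759 m; N'_5 = 52·cos31.5° − 7·1.759 = 32.0; c'Δl = 24.81; W sinα = 27.2
Slice 6: Δl = 1.6/cos40.5° = 2.104 m; N'_6 = 22·cos40.5° − 7·2.104 = 2.0; c'Δl = 29.67; W sinα = 14.3
Σc'Δl = 171.8 kN/m; ΣN' = 248.9 kN/m; ΣW sinα = 99.0 kN/m
Resisting = 171.8 + 248.9·tan25.4° = 171.8 + 118.2 = 290.0 kN/m
FS = 290.0 / 99.0 = 2.928

FS = 2.93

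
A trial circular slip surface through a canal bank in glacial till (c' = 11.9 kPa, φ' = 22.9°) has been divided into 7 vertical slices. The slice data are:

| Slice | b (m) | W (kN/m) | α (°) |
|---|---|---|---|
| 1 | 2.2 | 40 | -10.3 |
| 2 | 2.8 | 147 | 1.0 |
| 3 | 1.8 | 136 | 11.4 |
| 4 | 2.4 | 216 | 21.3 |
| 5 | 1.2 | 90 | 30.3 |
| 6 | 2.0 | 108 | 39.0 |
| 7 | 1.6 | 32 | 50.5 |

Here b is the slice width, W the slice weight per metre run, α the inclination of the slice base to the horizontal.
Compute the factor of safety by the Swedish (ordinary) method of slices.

Ordinary method of slices: FS = Σ[c'·Δl_i + (W_i cosα_i)·tanφ'] / Σ W_i sinα_i, with Δl_i = b_i / cosα_i.
Slice 1: Δl = 2.2/cos(-10.3°) = 2.236 m; N'_1 = 40·cos(-10.3°) = 39.4; c'Δl = 26.61; W sinα = -7.2
Slice 2: Δl = 2.8/cos1.0° = 2.800 m; N'_2 = 147·cos1.0° = 147.0; c'Δl = 33.33; W sinα = 2.6
Slice 3: Δl = 1.8/cos11.4° = 1.836 m; N'_3 = 136·cos11.4° = 133.3; c'Δl = 21.85; W sinα = 26.9
Slice 4: Δl = 2.4/cos21.3° = 2.576 m; N'_4 = 216·cos21.3° = 201.2; c'Δl = 30.65; W sinα = 78.5
Slice 5: Δl = 1.2/cos30.3° = 1.390 m; N'_5 = 90·cos30.3° = 77.7; c'Δl = 16.54; W sinα = 45.4
Slice 6: Δl = 2.0/cos39.0° = 2.574 m; N'_6 = 108·cos39.0° = 83.9; c'Δl = 30.62; W sinα = 68.0
Slice 7: Δl = 1.6/cos50.5° = 2.515 m; N'_7 = 32·cos50.5° = 20.4; c'Δl = 29.93; W sinα = 24.7
Σc'Δl = 189.5 kN/m; ΣN' = 702.9 kN/m; ΣW sinα = 238.8 kN/m
Resisting = 189.5 + 702.9·tan22.9° = 189.5 + 296.9 = 486.4 kN/m
FS = 486.4 / 238.8 = 2.037

FS = 2.04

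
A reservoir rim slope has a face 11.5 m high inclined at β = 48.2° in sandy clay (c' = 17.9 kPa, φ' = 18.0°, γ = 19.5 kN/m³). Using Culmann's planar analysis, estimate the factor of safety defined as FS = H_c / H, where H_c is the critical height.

H_c = (4c'/γ) · sinβ cosφ' / [1 − cos(β − φ')]
    = (4·17.9/19.5) · sin48.2°·cos18.0° / [1 − cos30.2°]
    = 3.672 · 0.7090 / 0.1357 = 19.18 m
FS = H_c / H = 19.18 / 11.5 = 1.668

FS = 1.67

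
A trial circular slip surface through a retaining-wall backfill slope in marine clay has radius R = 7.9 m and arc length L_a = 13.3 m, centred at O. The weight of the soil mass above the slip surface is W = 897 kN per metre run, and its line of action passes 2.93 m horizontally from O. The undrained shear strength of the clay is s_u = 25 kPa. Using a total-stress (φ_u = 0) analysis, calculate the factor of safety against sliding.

Taking moments about the centre O, the resisting moment is provided by the undrained shear strength acting along the arc:
M_R = s_u·L_a·R = 25·13.30·7.9 = 2626.8 kN·m/m
M_D = W·d = 897·2.93 = 2628.2 kN·m/m
FS = M_R / M_D = 2626.8 / 2628.2 = 0.999

FS = 1.00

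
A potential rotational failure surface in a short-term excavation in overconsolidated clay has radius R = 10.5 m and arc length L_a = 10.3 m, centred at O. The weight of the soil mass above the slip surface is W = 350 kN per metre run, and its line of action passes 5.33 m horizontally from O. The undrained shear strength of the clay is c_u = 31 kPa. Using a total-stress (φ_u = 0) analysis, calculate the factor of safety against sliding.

FS = 1.80

Taking moments about the centre O, the resisting moment is provided by the undrained shear strength acting along the arc:
M_R = c_u·L_a·R = 31·10.30·10.5 = 3352.7 kN·m/m
M_D = W·d = 350·5.33 = 1865.5 kN·m/m
FS = M_R / M_D = 3352.7 / 1865.5 = 1.797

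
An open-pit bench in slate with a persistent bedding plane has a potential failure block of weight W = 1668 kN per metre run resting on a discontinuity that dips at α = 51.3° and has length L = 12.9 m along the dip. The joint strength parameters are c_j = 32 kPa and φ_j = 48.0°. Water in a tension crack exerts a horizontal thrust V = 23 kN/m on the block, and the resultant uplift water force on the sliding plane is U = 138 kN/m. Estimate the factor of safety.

FS = 1.06

Resolving the block weight along and normal to the plane and applying the Mohr–Coulomb strength on the joint:
N' = W cosα − U − V sinα = 1668·cos51.3° − 138 − 23·sin51.3° = 887.0 kN/m
Driving force T = W sinα + V cosα = 1668·sin51.3° + 23·cos51.3° = 1316.1 kN/m
Resisting force R = c_j·L + N'·tanφ_j = 32·12.9 + 887.0·tan48.0° = 412.8 + 985.1 = 1397.9 kN/m
FS = R / T = 1397.9 / 1316.1 = 1.062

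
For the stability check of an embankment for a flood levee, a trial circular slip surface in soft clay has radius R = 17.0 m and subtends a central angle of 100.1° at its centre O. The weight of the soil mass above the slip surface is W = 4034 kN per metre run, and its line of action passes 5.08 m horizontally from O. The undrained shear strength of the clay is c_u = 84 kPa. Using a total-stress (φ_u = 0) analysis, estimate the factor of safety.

Taking moments about the centre O, the resisting moment is provided by the undrained shear strength acting along the arc:
Arc length L_a = R·θ = 17.0·(100.1°·π/180) = 17.0·1.7471 = 29.70 m
M_R = c_u·L_a·R = 84·29.70·17.0 = 42412.0 kN·m/m
M_D = W·d = 4034·5.08 = 20492.7 kN·m/m
FS = M_R / M_D = 42412.0 / 20492.7 = 2.070

FS = 2.07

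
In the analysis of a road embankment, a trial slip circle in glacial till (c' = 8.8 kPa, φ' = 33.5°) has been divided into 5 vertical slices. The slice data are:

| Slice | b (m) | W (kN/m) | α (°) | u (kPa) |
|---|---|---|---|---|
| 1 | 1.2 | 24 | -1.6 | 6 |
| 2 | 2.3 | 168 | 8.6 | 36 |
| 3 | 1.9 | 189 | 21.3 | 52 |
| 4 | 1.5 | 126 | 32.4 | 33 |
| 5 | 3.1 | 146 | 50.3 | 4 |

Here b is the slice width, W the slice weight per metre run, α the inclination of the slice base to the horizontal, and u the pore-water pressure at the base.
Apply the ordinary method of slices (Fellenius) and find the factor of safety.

FS = 1.10

Ordinary method of slices: FS = Σ[c'·Δl_i + (W_i cosα_i − u_i·Δl_i)·tanφ'] / Σ W_i sinα_i, with Δl_i = b_i / cosα_i.
Slice 1: Δl = 1.2/cos(-1.6°) = 1.200 m; N'_1 = 24·cos(-1.6°) − 6·1.200 = 16.8; c'Δl = 10.56; W sinα = -0.7
Slice 2: Δl = 2.3/cos8.6° = 2.326 m; N'_2 = 168·cos8.6° − 36·2.326 = 82.4; c'Δl = 20.47; W sinα = 25.1
Slice 3: Δl = 1.9/cos21.3° = 2.039 m; N'_3 = 189·cos21.3° − 52·2.039 = 70.0; c'Δl = 17.95; W sinα = 68.7
Slice 4: Δl = 1.5/cos32.4° = 1.777 m; N'_4 = 126·cos32.4° − 33·1.777 = 47.8; c'Δl = 15.63; W sinα = 67.5
Slice 5: Δl = 3.1/cos50.3° = 4.853 m; N'_5 = 146·cos50.3° − 4·4.853 = 73.8; c'Δl = 42.71; W sinα = 112.3
Σc'Δl = 107.3 kN/m; ΣN' = 290.8 kN/m; ΣW sinα = 273.0 kN/m
Resisting = 107.3 + 290.8·tan33.5° = 107.3 + 192.5 = 299.8 kN/m
FS = 299.8 / 273.0 = 1.098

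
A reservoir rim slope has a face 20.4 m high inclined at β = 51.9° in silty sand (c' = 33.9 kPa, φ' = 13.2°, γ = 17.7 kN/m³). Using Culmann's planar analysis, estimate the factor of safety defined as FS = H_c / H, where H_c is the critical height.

FS = 1.31

H_c = (4c'/γ) · sinβ cosφ' / [1 − cos(β − φ')]
    = (4·33.9/17.7) · sin51.9°·cos13.2° / [1 − cos38.7°]
    = 7.661 · 0.7661 / 0.2196 = 26.73 m
FS = H_c / H = 26.73 / 20.4 = 1.310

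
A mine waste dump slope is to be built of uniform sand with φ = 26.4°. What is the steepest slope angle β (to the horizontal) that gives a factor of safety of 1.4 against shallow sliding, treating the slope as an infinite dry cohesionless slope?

β = 19.5°

For an infinite dry cohesionless slope FS = tanφ/tanβ, so tanβ = tanφ / FS.
tanβ = tan26.4° / 1.4 = 0.4964 / 1.4 = 0.3546
β = arctan(0.3546) = 19.52°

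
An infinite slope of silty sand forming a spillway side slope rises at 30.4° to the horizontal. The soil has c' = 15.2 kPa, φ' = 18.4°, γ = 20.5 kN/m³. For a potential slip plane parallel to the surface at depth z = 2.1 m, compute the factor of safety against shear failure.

FS = 1.38

For an infinite slope with a slip plane parallel to the surface (no pore pressure): FS = [c' + γz cos²β tanφ'] / [γz sinβ cosβ].
γz = 20.5·2.1 = 43.05 kN/m²
Numerator = 15.2 + 43.05·cos²30.4°·tan18.4° = 15.2 + 43.05·0.7439·0.3327 = 25.854 kPa
Denominator = 43.05·sin30.4°·cos30.4° = 43.05·0.5060·0.8625 = 18.790 kPa
FS = 25.854 / 18.790 = 1.376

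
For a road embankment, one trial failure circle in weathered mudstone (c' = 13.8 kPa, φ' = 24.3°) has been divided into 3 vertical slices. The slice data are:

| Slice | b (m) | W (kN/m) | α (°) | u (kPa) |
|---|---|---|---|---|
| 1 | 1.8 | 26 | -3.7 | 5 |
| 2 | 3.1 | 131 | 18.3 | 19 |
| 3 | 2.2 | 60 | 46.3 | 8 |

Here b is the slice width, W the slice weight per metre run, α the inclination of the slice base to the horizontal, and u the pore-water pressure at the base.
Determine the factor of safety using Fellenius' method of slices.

Ordinary method of slices: FS = Σ[c'·Δl_i + (W_i cosα_i − u_i·Δl_i)·tanφ'] / Σ W_i sinα_i, with Δl_i = b_i / cosα_i.
Slice 1: Δl = 1.8/cos(-3.7°) = 1.804 m; N'_1 = 26·cos(-3.7°) − 5·1.804 = 16.9; c'Δl = 24.89; W sinα = -1.7
Slice 2: Δl = 3.1/cos18.3° = 3.265 m; N'_2 = 131·cos18.3° − 19·3.265 = 62.3; c'Δl = 45.06; W sinα = 41.1
Slice 3: Δl = 2.2/cos46.3° = 3.184 m; N'_3 = 60·cos46.3° − 8·3.184 = 16.0; c'Δl = 43.94; W sinα = 43.4
Σc'Δl = 113.9 kN/m; ΣN' = 95.2 kN/m; ΣW sinα = 82.8 kN/m
Resisting = 113.9 + 95.2·tan24.3° = 113.9 + 43.0 = 156.9 kN/m
FS = 156.9 / 82.8 = 1.894

FS = 1.89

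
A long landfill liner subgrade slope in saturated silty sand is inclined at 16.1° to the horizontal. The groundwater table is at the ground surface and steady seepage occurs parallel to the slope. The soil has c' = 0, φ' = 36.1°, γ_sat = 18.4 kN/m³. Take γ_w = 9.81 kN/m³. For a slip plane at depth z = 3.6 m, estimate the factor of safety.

FS = 1.18

With seepage parallel to the slope and the water table at the surface, the effective normal stress on the slip plane uses the buoyant unit weight γ' = γ_sat − γ_w while the driving shear stress uses γ_sat:
FS = [c' + γ' z cos²β tanφ'] / [γ_sat z sinβ cosβ]
(For c' = 0 this reduces to FS = (γ'/γ_sat)·tanφ'/tanβ.)
γ' = 18.4 − 9.81 = 8.59 kN/m³
Numerator = 0.0 + 8.59·3.6·cos²16.1°·tan36.1° = 0.0 + 8.59·3.6·0.9231·0.7292 = 20.816 kPa
Denominator = 18.4·3.6·sin16.1°·cos16.1° = 18.4·3.6·0.2773·0.9608 = 17.649 kPa
FS = 20.816 / 17.649 = 1.179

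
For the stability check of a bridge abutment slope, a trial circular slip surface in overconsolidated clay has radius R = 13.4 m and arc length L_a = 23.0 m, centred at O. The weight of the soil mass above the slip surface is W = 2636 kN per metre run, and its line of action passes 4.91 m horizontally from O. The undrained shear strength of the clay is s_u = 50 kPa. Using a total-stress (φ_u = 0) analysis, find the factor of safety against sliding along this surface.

FS = 1.19

Taking moments about the centre O, the resisting moment is provided by the undrained shear strength acting along the arc:
M_R = s_u·L_a·R = 50·23.00·13.4 = 15410.0 kN·m/m
M_D = W·d = 2636·4.91 = 12942.8 kN·m/m
FS = M_R / M_D = 15410.0 / 12942.8 = 1.191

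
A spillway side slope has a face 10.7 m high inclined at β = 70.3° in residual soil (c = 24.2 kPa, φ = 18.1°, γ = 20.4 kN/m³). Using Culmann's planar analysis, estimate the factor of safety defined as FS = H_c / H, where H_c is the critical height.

H_c = (4c/γ) · sinβ cosφ / [1 − cos(β − φ)]
    = (4·24.2/20.4) · sin70.3°·cos18.1° / [1 − cos52.2°]
    = 4.745 · 0.8949 / 0.3871 = 10.97 m
FS = H_c / H = 10.97 / 10.7 = 1.025

FS = 1.03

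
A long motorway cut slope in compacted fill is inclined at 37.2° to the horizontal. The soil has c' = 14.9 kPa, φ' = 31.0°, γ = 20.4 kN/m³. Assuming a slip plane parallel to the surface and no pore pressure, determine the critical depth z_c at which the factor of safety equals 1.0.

Setting FS = 1.00 in FS = [c' + γz cos²β tanφ'] / [γz sinβ cosβ] and solving for z:
z = c' / [γ cosβ (FS·sinβ − cosβ·tanφ')]
  = 14.9 / [20.4·cos37.2°·(1.00·sin37.2° − cos37.2°·tan31.0°)]
  = 14.9 / [20.4·0.7965·(1.00·0.6046 − 0.7965·0.6009)]
  = 14.9 / 2.0473 = 7.278 m

z_c = 7.28 m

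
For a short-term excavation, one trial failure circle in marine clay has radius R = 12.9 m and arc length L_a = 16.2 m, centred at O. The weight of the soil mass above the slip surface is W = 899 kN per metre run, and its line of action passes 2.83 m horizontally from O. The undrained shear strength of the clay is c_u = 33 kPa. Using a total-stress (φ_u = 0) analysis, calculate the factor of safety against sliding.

FS = 2.71

Taking moments about the centre O, the resisting moment is provided by the undrained shear strength acting along the arc:
M_R = c_u·L_a·R = 33·16.20·12.9 = 6896.3 kN·m/m
M_D = W·d = 899·2.83 = 2544.2 kN·m/m
FS = M_R / M_D = 6896.3 / 2544.2 = 2.711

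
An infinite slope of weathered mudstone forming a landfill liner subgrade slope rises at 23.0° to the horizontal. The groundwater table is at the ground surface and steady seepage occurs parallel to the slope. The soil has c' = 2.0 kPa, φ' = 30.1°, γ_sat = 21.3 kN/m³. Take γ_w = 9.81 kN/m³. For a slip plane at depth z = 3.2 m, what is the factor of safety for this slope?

FS = 0.82

With seepage parallel to the slope and the water table at the surface, the effective normal stress on the slip plane uses the buoyant unit weight γ' = γ_sat − γ_w while the driving shear stress uses γ_sat:
FS = [c' + γ' z cos²β tanφ'] / [γ_sat z sinβ cosβ]
γ' = 21.3 − 9.81 = 11.49 kN/m³
Numerator = 2.0 + 11.49·3.2·cos²23.0°·tan30.1° = 2.0 + 11.49·3.2·0.8473·0.5797 = 20.060 kPa
Denominator = 21.3·3.2·sin23.0°·cos23.0° = 21.3·3.2·0.3907·0.9205 = 24.515 kPa
FS = 20.060 / 24.515 = 0.818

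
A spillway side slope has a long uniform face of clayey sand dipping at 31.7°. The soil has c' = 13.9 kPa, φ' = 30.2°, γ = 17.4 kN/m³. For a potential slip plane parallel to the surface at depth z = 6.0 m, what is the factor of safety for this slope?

FS = 1.24

For an infinite slope with a slip plane parallel to the surface (no pore pressure): FS = [c' + γz cos²β tanφ'] / [γz sinβ cosβ].
γz = 17.4·6.0 = 104.40 kN/m²
Numerator = 13.9 + 104.40·cos²31.7°·tan30.2° = 13.9 + 104.40·0.7239·0.5820 = 57.885 kPa
Denominator = 104.40·sin31.7°·cos31.7° = 104.40·0.5255·0.8508 = 46.675 kPa
FS = 57.885 / 46.675 = 1.240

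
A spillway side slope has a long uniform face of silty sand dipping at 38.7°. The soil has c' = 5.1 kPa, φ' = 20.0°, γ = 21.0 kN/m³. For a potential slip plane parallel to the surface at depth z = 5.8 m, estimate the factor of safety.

FS = 0.54

For an infinite slope with a slip plane parallel to the surface (no pore pressure): FS = [c' + γz cos²β tanφ'] / [γz sinβ cosβ].
γz = 21.0·5.8 = 121.80 kN/m²
Numerator = 5.1 + 121.80·cos²38.7°·tan20.0° = 5.1 + 121.80·0.6091·0.3640 = 32.101 kPa
Denominator = 121.80·sin38.7°·cos38.7° = 121.80·0.6252·0.7804 = 59.433 kPa
FS = 32.101 / 59.433 = 0.540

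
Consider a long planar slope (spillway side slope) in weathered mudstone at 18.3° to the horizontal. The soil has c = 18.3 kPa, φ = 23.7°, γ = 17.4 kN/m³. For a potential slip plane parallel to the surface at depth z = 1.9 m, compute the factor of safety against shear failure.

FS = 3.18

For an infinite slope with a slip plane parallel to the surface (no pore pressure): FS = [c + γz cos²β tanφ] / [γz sinβ cosβ].
γz = 17.4·1.9 = 33.06 kN/m²
Numerator = 18.3 + 33.06·cos²18.3°·tan23.7° = 18.3 + 33.06·0.9014·0.4390 = 31.382 kPa
Denominator = 33.06·sin18.3°·cos18.3° = 33.06·0.3140·0.9494 = 9.856 kPa
FS = 31.382 / 9.856 = 3.184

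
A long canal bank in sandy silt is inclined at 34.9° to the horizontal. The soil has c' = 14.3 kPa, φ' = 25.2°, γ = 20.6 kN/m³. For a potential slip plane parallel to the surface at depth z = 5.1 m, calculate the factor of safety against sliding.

FS = 0.96

For an infinite slope with a slip plane parallel to the surface (no pore pressure): FS = [c' + γz cos²β tanφ'] / [γz sinβ cosβ].
γz = 20.6·5.1 = 105.06 kN/m²
Numerator = 14.3 + 105.06·cos²34.9°·tan25.2° = 14.3 + 105.06·0.6726·0.4706 = 47.554 kPa
Denominator = 105.06·sin34.9°·cos34.9° = 105.06·0.5721·0.8202 = 49.299 kPa
FS = 47.554 / 49.299 = 0.965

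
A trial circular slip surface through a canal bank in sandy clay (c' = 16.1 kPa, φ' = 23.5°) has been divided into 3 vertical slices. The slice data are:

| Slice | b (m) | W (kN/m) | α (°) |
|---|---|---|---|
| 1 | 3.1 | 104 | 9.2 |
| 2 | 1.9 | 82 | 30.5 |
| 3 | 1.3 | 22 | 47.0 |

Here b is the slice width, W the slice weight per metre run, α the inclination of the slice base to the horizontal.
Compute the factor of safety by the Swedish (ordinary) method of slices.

Ordinary method of slices: FS = Σ[c'·Δl_i + (W_i cosα_i)·tanφ'] / Σ W_i sinα_i, with Δl_i = b_i / cosα_i.
Slice 1: Δl = 3.1/cos9.2° = 3.140 m; N'_1 = 104·cos9.2° = 102.7; c'Δl = 50.56; W sinα = 16.6
Slice 2: Δl = 1.9/cos30.5° = 2.205 m; N'_2 = 82·cos30.5° = 70.7; c'Δl = 35.50; W sinα = 41.6
Slice 3: Δl = 1.3/cos47.0° = 1.906 m; N'_3 = 22·cos47.0° = 15.0; c'Δl = 30.69; W sinα = 16.1
Σc'Δl = 116.8 kN/m; ΣN' = 188.3 kN/m; ΣW sinα = 74.3 kN/m
Resisting = 116.8 + 188.3·tan23.5° = 116.8 + 81.9 = 198.6 kN/m
FS = 198.6 / 74.3 = 2.672

FS = 2.67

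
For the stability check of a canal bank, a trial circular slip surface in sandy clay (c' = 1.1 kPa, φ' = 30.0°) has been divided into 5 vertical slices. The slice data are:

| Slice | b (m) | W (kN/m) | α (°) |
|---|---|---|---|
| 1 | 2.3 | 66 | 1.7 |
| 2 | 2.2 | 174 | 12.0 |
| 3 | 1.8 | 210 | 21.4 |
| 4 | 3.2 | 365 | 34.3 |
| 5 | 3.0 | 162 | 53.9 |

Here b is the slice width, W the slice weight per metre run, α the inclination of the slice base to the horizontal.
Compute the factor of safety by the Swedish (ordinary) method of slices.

Ordinary method of slices: FS = Σ[c'·Δl_i + (W_i cosα_i)·tanφ'] / Σ W_i sinα_i, with Δl_i = b_i / cosα_i.
Slice 1: Δl = 2.3/cos1.7° = 2.301 m; N'_1 = 66·cos1.7° = 66.0; c'Δl = 2.53; W sinα = 2.0
Slice 2: Δl = 2.2/cos12.0° = 2.249 m; N'_2 = 174·cos12.0° = 170.2; c'Δl = 2.47; W sinα = 36.2
Slice 3: Δl = 1.8/cos21.4° = 1.933 m; N'_3 = 210·cos21.4° = 195.5; c'Δl = 2.13; W sinα = 76.6
Slice 4: Δl = 3.2/cos34.3° = 3.874 m; N'_4 = 365·cos34.3° = 301.5; c'Δl = 4.26; W sinα = 205.7
Slice 5: Δl = 3.0/cos53.9° = 5.092 m; N'_5 = 162·cos53.9° = 95.4; c'Δl = 5.60; W sinα = 130.9
Σc'Δl = 17.0 kN/m; ΣN' = 828.7 kN/m; ΣW sinα = 451.3 kN/m
Resisting = 17.0 + 828.7·tan30.0° = 17.0 + 478.4 = 495.4 kN/m
FS = 495.4 / 451.3 = 1.098

FS = 1.10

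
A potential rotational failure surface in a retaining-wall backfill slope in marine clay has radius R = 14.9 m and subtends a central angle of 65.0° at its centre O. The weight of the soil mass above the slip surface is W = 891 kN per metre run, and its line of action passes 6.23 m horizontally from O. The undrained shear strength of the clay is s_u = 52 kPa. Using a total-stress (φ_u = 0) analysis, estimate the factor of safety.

FS = 2.36

Taking moments about the centre O, the resisting moment is provided by the undrained shear strength acting along the arc:
Arc length L_a = R·θ = 14.9·(65.0°·π/180) = 14.9·1.1345 = 16.90 m
M_R = s_u·L_a·R = 52·16.90·14.9 = 13096.8 kN·m/m
M_D = W·d = 891·6.23 = 5550.9 kN·m/m
FS = M_R / M_D = 13096.8 / 5550.9 = 2.359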